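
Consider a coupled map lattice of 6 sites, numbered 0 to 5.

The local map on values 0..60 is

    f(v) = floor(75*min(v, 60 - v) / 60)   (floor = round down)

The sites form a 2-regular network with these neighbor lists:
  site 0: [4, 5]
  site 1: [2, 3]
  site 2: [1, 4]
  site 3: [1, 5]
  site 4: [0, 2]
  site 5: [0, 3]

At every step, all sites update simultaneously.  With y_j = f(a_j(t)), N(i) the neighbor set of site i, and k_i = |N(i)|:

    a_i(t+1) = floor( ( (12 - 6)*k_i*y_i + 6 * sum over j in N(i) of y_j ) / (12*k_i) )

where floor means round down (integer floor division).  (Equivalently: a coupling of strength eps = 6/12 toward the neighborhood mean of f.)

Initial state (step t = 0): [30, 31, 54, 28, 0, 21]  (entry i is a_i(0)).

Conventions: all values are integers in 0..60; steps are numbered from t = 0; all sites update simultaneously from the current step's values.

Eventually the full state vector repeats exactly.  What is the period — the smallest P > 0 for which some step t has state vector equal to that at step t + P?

Simulating step by step:
t=0: [30, 31, 54, 28, 0, 21]
t=1: [25, 28, 12, 33, 11, 31]
t=2: [27, 29, 19, 34, 18, 34]
t=3: [30, 31, 26, 33, 25, 32]
t=4: [35, 34, 32, 34, 32, 35]
t=5: [32, 32, 34, 31, 34, 31]
t=6: [34, 34, 32, 35, 32, 35]
t=7: [32, 32, 34, 31, 34, 31]

Answer: 2
Key observation: The state at step 5, [32, 32, 34, 31, 34, 31], reappears at step 7 — and no state repeats earlier — so the cycle the system enters has period 2.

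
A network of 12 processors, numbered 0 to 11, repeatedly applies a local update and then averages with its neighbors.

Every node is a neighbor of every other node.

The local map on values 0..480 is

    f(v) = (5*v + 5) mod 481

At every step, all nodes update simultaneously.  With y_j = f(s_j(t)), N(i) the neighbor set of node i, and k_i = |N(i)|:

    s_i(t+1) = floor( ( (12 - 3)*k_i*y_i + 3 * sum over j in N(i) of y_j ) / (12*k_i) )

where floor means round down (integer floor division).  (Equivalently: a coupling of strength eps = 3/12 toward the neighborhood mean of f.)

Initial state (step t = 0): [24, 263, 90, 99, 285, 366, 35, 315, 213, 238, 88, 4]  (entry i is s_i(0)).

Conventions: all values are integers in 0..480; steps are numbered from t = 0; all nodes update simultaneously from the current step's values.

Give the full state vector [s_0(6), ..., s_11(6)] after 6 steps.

Simulating step by step:
t=0: [24, 263, 90, 99, 285, 366, 35, 315, 213, 238, 88, 4]
t=1: [157, 327, 397, 80, 407, 352, 197, 166, 145, 236, 390, 85]
t=2: [286, 205, 110, 356, 146, 296, 82, 319, 243, 224, 84, 374]
t=3: [414, 119, 124, 319, 255, 101, 372, 184, 258, 189, 379, 384]
t=4: [179, 155, 173, 183, 300, 90, 376, 392, 311, 410, 401, 69]
t=5: [378, 290, 356, 392, 118, 404, 394, 103, 158, 168, 135, 327]
t=6: [379, 59, 299, 80, 133, 124, 87, 78, 278, 315, 195, 193]

Answer: [379, 59, 299, 80, 133, 124, 87, 78, 278, 315, 195, 193]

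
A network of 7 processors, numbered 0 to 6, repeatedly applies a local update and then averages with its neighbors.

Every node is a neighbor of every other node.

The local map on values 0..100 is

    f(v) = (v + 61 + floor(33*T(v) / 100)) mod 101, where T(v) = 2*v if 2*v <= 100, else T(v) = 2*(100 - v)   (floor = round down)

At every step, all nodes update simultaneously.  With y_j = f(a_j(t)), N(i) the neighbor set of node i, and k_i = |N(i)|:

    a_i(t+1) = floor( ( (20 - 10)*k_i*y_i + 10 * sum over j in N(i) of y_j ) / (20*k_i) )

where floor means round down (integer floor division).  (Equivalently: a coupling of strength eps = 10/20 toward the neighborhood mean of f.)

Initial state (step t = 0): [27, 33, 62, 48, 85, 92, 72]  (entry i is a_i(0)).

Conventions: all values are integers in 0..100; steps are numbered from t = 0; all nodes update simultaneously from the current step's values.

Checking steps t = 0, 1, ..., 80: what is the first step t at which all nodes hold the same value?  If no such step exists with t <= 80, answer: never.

Simulating step by step:
t=0: [27, 33, 62, 48, 85, 92, 72]  (not all equal)
t=1: [23, 27, 41, 38, 44, 45, 42]  (not all equal)
t=2: [62, 22, 32, 30, 34, 35, 32]  (not all equal)
t=3: [37, 58, 23, 21, 24, 25, 23]  (not all equal)
t=4: [47, 57, 79, 77, 80, 38, 79]  (not all equal)
t=5: [42, 45, 47, 47, 48, 35, 47]  (not all equal)
t=6: [31, 33, 35, 35, 35, 27, 35]  (not all equal)
t=7: [13, 14, 15, 15, 15, 10, 15]  (not all equal)
t=8: [82, 83, 84, 84, 84, 80, 84]  (not all equal)
t=9: [53, 53, 53, 53, 53, 53, 53]  (all equal)

Answer: 9
Key observation: Synchronization is absorbing here: once all nodes are equal they stay equal, and step 9 is the first all-equal step.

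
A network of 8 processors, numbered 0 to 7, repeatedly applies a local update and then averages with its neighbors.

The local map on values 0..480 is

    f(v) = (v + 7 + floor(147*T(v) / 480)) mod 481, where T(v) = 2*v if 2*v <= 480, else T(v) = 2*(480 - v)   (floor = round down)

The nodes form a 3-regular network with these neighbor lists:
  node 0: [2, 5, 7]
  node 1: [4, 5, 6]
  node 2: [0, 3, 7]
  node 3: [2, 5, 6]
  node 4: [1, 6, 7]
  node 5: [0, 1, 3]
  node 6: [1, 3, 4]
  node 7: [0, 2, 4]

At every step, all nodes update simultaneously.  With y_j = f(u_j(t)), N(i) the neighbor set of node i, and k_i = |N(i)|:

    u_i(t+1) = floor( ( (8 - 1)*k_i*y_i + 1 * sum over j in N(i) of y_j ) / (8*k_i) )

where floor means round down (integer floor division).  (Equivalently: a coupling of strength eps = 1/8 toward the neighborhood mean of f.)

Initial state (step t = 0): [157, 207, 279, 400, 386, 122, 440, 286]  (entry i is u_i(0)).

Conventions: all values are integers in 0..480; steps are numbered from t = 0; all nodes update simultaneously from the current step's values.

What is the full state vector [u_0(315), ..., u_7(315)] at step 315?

Simulating step by step:
t=0: [157, 207, 279, 400, 386, 122, 440, 286]
t=1: [270, 344, 404, 444, 444, 221, 464, 406]
t=2: [407, 434, 455, 468, 471, 372, 477, 456]
t=3: [459, 429, 456, 39, 41, 428, 23, 456]
t=4: [477, 432, 460, 101, 105, 450, 63, 460]
t=5: [63, 441, 446, 192, 197, 442, 128, 446]
t=6: [153, 454, 451, 324, 331, 450, 232, 451]
t=7: [280, 470, 463, 428, 430, 463, 388, 463]
t=8: [417, 60, 476, 466, 447, 456, 433, 476]
t=9: [424, 149, 22, 39, 438, 440, 433, 42]
t=10: [431, 274, 62, 101, 444, 444, 442, 105]
t=11: [440, 415, 126, 191, 457, 457, 456, 197]
t=12: [454, 463, 229, 323, 470, 470, 469, 331]
t=13: [450, 420, 384, 388, 39, 59, 38, 410]
t=14: [457, 415, 450, 420, 101, 147, 100, 443]
t=15: [467, 427, 474, 442, 193, 271, 192, 459]
t=16: [36, 451, 42, 443, 330, 394, 328, 431]
t=17: [98, 470, 106, 452, 431, 438, 431, 433]
t=18: [190, 60, 201, 462, 448, 438, 448, 443]
t=19: [326, 149, 342, 473, 458, 448, 458, 459]
t=20: [431, 275, 416, 60, 468, 442, 448, 474]
t=21: [448, 395, 428, 148, 37, 453, 436, 41]
t=22: [457, 439, 440, 273, 99, 465, 442, 105]
t=23: [445, 438, 456, 394, 191, 56, 456, 200]
t=24: [451, 448, 469, 440, 327, 143, 468, 340]
t=25: [443, 442, 58, 422, 411, 266, 58, 415]
t=26: [453, 453, 145, 431, 445, 412, 145, 446]
t=27: [465, 465, 269, 448, 463, 461, 269, 463]
t=28: [56, 56, 394, 468, 456, 438, 394, 456]
t=29: [143, 143, 420, 58, 460, 419, 420, 460]
t=30: [265, 265, 439, 145, 468, 429, 439, 468]
t=31: [391, 391, 438, 268, 37, 452, 438, 37]
t=32: [437, 437, 449, 412, 98, 471, 449, 98]
t=33: [437, 437, 460, 442, 190, 60, 460, 190]
t=34: [448, 448, 471, 457, 326, 148, 471, 326]
t=35: [442, 442, 59, 428, 411, 273, 59, 411]
t=36: [453, 453, 147, 433, 445, 414, 147, 445]
t=37: [465, 465, 272, 449, 463, 462, 272, 463]
t=38: [56, 56, 395, 468, 456, 439, 395, 456]
t=39: [143, 143, 421, 58, 460, 420, 421, 460]
t=40: [265, 265, 440, 145, 468, 429, 440, 468]
t=41: [391, 391, 438, 268, 37, 452, 438, 37]

Answer: [442, 442, 59, 428, 411, 273, 59, 411]
Key observation: The state at step 31, [391, 391, 438, 268, 37, 452, 438, 37], reappears at step 41: the system is in a cycle of period 10 from step 31 on.  Therefore the state at step 315 equals the state at step 31 + ((315 - 31) mod 10) = 35, which is [442, 442, 59, 428, 411, 273, 59, 411].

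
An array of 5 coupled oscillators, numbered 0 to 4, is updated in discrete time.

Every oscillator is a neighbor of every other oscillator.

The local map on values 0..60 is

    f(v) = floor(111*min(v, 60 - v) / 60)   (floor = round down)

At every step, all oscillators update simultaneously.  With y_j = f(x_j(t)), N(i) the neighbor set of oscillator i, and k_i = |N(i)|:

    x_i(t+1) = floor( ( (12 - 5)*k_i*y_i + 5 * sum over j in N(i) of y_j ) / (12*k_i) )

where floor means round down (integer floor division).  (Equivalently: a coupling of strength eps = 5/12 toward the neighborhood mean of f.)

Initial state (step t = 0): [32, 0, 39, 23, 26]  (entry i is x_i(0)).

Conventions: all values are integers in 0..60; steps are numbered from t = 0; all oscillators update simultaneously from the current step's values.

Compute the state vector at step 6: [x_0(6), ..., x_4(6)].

Answer: [17, 16, 17, 16, 16]

Derivation:
t=0: [32, 0, 39, 23, 26]
t=1: [43, 18, 36, 38, 41]
t=2: [33, 34, 40, 38, 35]
t=3: [46, 45, 40, 42, 44]
t=4: [27, 28, 33, 31, 29]
t=5: [50, 51, 50, 51, 51]
t=6: [17, 16, 17, 16, 16]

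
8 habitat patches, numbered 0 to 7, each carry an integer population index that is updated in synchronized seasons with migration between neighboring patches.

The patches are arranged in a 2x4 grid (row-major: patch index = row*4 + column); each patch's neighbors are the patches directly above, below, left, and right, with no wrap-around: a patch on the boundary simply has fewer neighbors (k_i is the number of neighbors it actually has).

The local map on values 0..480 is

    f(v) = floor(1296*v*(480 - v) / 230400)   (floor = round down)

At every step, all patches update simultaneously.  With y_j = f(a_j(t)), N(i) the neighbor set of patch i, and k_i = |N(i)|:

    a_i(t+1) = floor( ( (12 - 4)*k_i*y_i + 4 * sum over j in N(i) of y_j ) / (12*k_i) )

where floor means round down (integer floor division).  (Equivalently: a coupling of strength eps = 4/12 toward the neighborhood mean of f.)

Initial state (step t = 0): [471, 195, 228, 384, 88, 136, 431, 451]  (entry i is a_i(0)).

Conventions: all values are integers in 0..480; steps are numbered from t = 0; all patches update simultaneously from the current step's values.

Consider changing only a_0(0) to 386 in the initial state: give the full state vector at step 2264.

Answer: [302, 302, 301, 301, 302, 302, 301, 301]
Key observation: The state at step 10, [302, 302, 301, 301, 302, 302, 301, 301], reappears at step 12: the system is in a cycle of period 2 from step 10 on.  Therefore the state at step 2264 equals the state at step 10 + ((2264 - 10) mod 2) = 10, which is [302, 302, 301, 301, 302, 302, 301, 301].

Derivation:
t=0: [386, 195, 228, 384, 88, 136, 431, 451]
t=1: [220, 295, 286, 204, 207, 244, 151, 102]
t=2: [317, 310, 308, 298, 318, 315, 280, 243]
t=3: [290, 295, 299, 306, 289, 294, 311, 318]
t=4: [308, 306, 302, 298, 309, 305, 296, 291]
t=5: [297, 299, 302, 305, 297, 300, 305, 307]
t=6: [304, 303, 301, 300, 304, 303, 300, 298]
t=7: [300, 301, 302, 303, 300, 301, 303, 304]
t=8: [303, 302, 301, 301, 303, 302, 301, 300]
t=9: [301, 302, 302, 303, 301, 302, 302, 303]
t=10: [302, 302, 301, 301, 302, 302, 301, 301]
t=11: [302, 302, 302, 303, 302, 302, 302, 303]
t=12: [302, 302, 301, 301, 302, 302, 301, 301]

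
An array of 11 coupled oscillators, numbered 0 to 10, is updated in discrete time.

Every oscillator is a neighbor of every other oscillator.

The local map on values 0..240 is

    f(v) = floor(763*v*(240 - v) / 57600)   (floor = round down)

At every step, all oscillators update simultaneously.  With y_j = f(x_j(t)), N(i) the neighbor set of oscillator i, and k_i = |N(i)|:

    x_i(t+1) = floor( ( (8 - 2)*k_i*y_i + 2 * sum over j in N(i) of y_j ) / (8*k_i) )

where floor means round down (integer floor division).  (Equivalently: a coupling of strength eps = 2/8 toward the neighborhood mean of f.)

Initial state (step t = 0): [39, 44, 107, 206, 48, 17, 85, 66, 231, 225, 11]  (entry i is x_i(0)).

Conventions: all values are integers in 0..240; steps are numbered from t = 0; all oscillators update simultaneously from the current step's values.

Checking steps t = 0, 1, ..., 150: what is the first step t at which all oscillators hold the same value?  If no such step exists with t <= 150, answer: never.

Simulating step by step:
t=0: [39, 44, 107, 206, 48, 17, 85, 66, 231, 225, 11]  (not all equal)
t=1: [102, 110, 163, 94, 115, 63, 153, 137, 47, 59, 51]  (not all equal)
t=2: [180, 182, 165, 176, 182, 151, 172, 180, 132, 147, 137]  (not all equal)
t=3: [147, 144, 162, 152, 144, 173, 155, 147, 180, 175, 178]  (not all equal)
t=4: [177, 178, 167, 174, 178, 156, 172, 177, 149, 154, 151]  (not all equal)
t=5: [150, 149, 160, 154, 149, 169, 155, 150, 173, 170, 173]  (not all equal)
t=6: [175, 176, 168, 173, 176, 160, 172, 175, 157, 160, 157]  (not all equal)
t=7: [152, 151, 159, 154, 151, 166, 155, 152, 168, 166, 168]  (not all equal)
t=8: [175, 175, 170, 173, 175, 164, 172, 175, 162, 164, 162]  (not all equal)
t=9: [151, 151, 157, 154, 151, 162, 154, 151, 164, 162, 164]  (not all equal)
t=10: [176, 176, 172, 174, 176, 168, 174, 176, 167, 168, 167]  (not all equal)
t=11: [150, 150, 154, 152, 150, 158, 152, 150, 159, 158, 159]  (not all equal)
t=12: [177, 177, 174, 176, 177, 172, 176, 177, 171, 172, 171]  (not all equal)
t=13: [148, 148, 151, 149, 148, 153, 149, 148, 154, 153, 154]  (not all equal)
t=14: [179, 179, 178, 178, 179, 176, 178, 179, 175, 176, 175]  (not all equal)
t=15: [144, 144, 146, 146, 144, 148, 146, 144, 149, 148, 149]  (not all equal)
t=16: [182, 182, 181, 181, 182, 180, 181, 182, 179, 180, 179]  (not all equal)
t=17: [139, 139, 141, 141, 139, 142, 141, 139, 143, 142, 143]  (not all equal)
t=18: [184, 184, 184, 184, 184, 184, 184, 184, 183, 184, 183]  (not all equal)
t=19: [136, 136, 136, 136, 136, 136, 136, 136, 137, 136, 137]  (not all equal)
t=20: [186, 186, 186, 186, 186, 186, 186, 186, 186, 186, 186]  (all equal)

Answer: 20
Key observation: Synchronization is absorbing here: once all oscillators are equal they stay equal, and step 20 is the first all-equal step.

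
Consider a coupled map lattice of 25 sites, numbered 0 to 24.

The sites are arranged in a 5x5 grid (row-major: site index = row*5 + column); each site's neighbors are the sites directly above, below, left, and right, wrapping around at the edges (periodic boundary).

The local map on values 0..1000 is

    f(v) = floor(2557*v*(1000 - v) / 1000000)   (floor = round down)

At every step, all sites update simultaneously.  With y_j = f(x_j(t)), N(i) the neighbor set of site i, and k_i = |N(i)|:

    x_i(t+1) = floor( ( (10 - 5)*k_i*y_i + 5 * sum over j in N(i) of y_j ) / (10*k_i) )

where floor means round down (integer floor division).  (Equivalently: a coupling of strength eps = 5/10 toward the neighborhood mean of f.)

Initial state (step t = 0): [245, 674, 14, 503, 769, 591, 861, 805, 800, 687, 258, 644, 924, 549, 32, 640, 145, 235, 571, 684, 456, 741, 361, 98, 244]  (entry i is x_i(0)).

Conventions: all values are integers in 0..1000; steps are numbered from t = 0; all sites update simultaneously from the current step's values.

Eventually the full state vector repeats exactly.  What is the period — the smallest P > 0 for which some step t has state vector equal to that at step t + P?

Answer: 2
Key observation: The state at step 7, [608, 608, 608, 608, 608, 608, 608, 608, 608, 608, 608, 608, 608, 608, 608, 608, 608, 608, 608, 608, 608, 608, 608, 608, 608], reappears at step 9 — and no state repeats earlier — so the cycle the system enters has period 2.

Derivation:
t=0: [245, 674, 14, 503, 769, 591, 861, 805, 800, 687, 258, 644, 924, 549, 32, 640, 145, 235, 571, 684, 456, 741, 361, 98, 244]
t=1: [519, 443, 291, 460, 493, 536, 423, 316, 482, 469, 478, 454, 349, 478, 317, 543, 424, 443, 546, 496, 569, 507, 445, 403, 468]
t=2: [635, 618, 569, 619, 637, 634, 618, 572, 626, 626, 625, 624, 596, 619, 595, 633, 629, 623, 631, 626, 631, 633, 616, 624, 633]
t=3: [593, 603, 617, 603, 593, 595, 604, 617, 602, 598, 599, 601, 610, 604, 607, 595, 596, 601, 597, 598, 594, 596, 604, 599, 594]
t=4: [616, 611, 606, 611, 615, 615, 611, 606, 611, 613, 613, 612, 609, 611, 611, 615, 614, 612, 614, 614, 616, 614, 611, 613, 615]
t=5: [604, 606, 608, 607, 605, 605, 607, 609, 607, 606, 606, 606, 607, 607, 606, 605, 606, 606, 606, 605, 604, 606, 607, 606, 605]
t=6: [610, 609, 609, 609, 610, 610, 609, 608, 609, 610, 610, 609, 609, 609, 610, 610, 610, 609, 610, 610, 610, 610, 609, 609, 610]
t=7: [608, 608, 608, 608, 608, 608, 608, 608, 608, 608, 608, 608, 608, 608, 608, 608, 608, 608, 608, 608, 608, 608, 608, 608, 608]
t=8: [609, 609, 609, 609, 609, 609, 609, 609, 609, 609, 609, 609, 609, 609, 609, 609, 609, 609, 609, 609, 609, 609, 609, 609, 609]
t=9: [608, 608, 608, 608, 608, 608, 608, 608, 608, 608, 608, 608, 608, 608, 608, 608, 608, 608, 608, 608, 608, 608, 608, 608, 608]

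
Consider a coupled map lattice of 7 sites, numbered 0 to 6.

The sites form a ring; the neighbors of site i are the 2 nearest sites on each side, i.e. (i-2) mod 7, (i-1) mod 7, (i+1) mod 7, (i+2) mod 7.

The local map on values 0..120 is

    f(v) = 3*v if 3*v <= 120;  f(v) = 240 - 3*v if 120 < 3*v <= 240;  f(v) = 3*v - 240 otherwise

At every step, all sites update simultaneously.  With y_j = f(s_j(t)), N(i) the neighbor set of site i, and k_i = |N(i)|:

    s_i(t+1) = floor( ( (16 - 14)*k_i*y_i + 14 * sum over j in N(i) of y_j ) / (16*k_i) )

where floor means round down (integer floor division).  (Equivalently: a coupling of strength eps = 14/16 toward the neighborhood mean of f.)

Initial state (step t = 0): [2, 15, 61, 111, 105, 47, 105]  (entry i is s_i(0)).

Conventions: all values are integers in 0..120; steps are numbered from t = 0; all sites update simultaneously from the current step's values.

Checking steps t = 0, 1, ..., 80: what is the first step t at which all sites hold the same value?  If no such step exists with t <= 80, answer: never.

Simulating step by step:
t=0: [2, 15, 61, 111, 105, 47, 105]  (not all equal)
t=1: [61, 56, 55, 72, 80, 66, 58]  (not all equal)
t=2: [62, 57, 42, 44, 45, 37, 45]  (not all equal)
t=3: [94, 91, 87, 100, 108, 95, 87]  (not all equal)
t=4: [31, 35, 50, 47, 42, 50, 47]  (not all equal)
t=5: [95, 96, 101, 99, 96, 99, 100]  (not all equal)
t=6: [55, 55, 51, 54, 57, 53, 50]  (not all equal)
t=7: [82, 81, 75, 78, 82, 78, 76]  (not all equal)
t=8: [8, 8, 6, 7, 9, 7, 6]  (not all equal)
t=9: [20, 20, 23, 22, 20, 22, 23]  (not all equal)
t=10: [65, 65, 62, 64, 66, 64, 62]  (not all equal)
t=11: [49, 49, 46, 47, 49, 47, 46]  (not all equal)
t=12: [98, 98, 95, 97, 99, 97, 95]  (not all equal)
t=13: [49, 49, 52, 51, 49, 51, 52]  (not all equal)
t=14: [87, 87, 90, 88, 86, 88, 90]  (not all equal)
t=15: [25, 25, 22, 23, 25, 23, 22]  (not all equal)
t=16: [69, 69, 72, 70, 68, 70, 72]  (not all equal)
t=17: [28, 28, 31, 30, 28, 30, 31]  (not all equal)
t=18: [89, 89, 86, 88, 90, 88, 86]  (not all equal)
t=19: [22, 22, 25, 24, 22, 24, 25]  (not all equal)
t=20: [71, 71, 68, 70, 72, 70, 68]  (not all equal)
t=21: [31, 31, 28, 29, 31, 29, 28]  (not all equal)
t=22: [87, 87, 90, 88, 86, 88, 90]  (not all equal)

Answer: never
Key observation: The state at step 14 reappears at step 22 — the system is in a cycle of period 8 from step 14 on.  No step 0..22 is synchronized, and the cycle repeats forever, so no step up to 80 (or ever) has all sites equal.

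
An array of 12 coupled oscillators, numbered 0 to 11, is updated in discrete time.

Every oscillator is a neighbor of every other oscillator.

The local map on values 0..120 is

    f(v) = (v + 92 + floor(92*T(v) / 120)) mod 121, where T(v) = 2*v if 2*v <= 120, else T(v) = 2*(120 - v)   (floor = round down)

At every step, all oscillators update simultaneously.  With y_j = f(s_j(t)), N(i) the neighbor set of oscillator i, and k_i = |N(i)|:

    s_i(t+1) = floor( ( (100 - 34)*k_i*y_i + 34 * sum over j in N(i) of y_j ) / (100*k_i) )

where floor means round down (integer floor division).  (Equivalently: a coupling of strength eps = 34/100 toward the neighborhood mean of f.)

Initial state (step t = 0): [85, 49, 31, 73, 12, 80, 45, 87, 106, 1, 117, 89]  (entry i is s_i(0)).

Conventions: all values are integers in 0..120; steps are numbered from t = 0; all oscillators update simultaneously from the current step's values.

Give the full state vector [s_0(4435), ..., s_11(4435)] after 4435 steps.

Simulating step by step:
t=0: [85, 49, 31, 73, 12, 80, 45, 87, 106, 1, 117, 89]
t=1: [101, 92, 63, 105, 33, 103, 86, 100, 94, 92, 90, 100]
t=2: [97, 99, 33, 95, 67, 96, 102, 97, 98, 99, 100, 97]
t=3: [101, 101, 70, 102, 111, 101, 99, 101, 101, 101, 100, 101]
t=4: [101, 101, 111, 100, 97, 101, 101, 101, 101, 101, 101, 101]
t=5: [100, 100, 97, 100, 102, 100, 100, 100, 100, 100, 100, 100]
t=6: [101, 101, 102, 101, 100, 101, 101, 101, 101, 101, 101, 101]
t=7: [100, 100, 100, 100, 100, 100, 100, 100, 100, 100, 100, 100]
t=8: [101, 101, 101, 101, 101, 101, 101, 101, 101, 101, 101, 101]
t=9: [101, 101, 101, 101, 101, 101, 101, 101, 101, 101, 101, 101]

Answer: [101, 101, 101, 101, 101, 101, 101, 101, 101, 101, 101, 101]
Key observation: The state at step 8, [101, 101, 101, 101, 101, 101, 101, 101, 101, 101, 101, 101], reappears at step 9: the system is in a cycle of period 1 from step 8 on.  Therefore the state at step 4435 equals the state at step 8 + ((4435 - 8) mod 1) = 8, which is [101, 101, 101, 101, 101, 101, 101, 101, 101, 101, 101, 101].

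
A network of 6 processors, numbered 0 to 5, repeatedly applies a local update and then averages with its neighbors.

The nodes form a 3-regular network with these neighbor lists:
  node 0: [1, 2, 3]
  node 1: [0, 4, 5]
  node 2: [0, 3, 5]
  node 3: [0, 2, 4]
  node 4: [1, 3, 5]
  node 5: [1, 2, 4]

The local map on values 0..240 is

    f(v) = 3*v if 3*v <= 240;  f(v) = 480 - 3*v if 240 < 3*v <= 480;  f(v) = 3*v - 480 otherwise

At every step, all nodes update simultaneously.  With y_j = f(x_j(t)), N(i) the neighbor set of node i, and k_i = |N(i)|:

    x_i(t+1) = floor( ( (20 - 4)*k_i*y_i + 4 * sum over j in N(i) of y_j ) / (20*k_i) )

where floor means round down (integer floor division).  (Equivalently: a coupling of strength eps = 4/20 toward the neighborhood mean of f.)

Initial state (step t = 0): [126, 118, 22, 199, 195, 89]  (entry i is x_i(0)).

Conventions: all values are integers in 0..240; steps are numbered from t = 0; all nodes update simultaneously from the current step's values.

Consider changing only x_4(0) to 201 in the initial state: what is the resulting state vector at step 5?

Simulating step by step:
t=0: [126, 118, 22, 199, 201, 89]
t=1: [102, 130, 81, 113, 128, 191]
t=2: [170, 96, 216, 146, 98, 102]
t=3: [50, 179, 150, 59, 176, 175]
t=4: [137, 61, 48, 156, 57, 45]
t=5: [77, 171, 129, 35, 158, 141]

Answer: [77, 171, 129, 35, 158, 141]
Key observation: This trace re-runs the system from the modified initial state.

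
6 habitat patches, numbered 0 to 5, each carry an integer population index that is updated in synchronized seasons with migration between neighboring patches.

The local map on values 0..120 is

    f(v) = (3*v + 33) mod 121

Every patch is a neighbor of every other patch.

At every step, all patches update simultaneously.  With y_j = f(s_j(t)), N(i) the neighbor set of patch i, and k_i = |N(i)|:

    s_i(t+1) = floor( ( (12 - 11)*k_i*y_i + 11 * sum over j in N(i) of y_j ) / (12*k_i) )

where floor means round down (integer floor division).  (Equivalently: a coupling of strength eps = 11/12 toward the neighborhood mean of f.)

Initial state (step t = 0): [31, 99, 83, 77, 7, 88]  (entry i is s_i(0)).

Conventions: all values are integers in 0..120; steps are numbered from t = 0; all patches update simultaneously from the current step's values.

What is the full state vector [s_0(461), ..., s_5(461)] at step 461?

Simulating step by step:
t=0: [31, 99, 83, 77, 7, 88]
t=1: [47, 39, 44, 46, 43, 42]
t=2: [41, 43, 42, 41, 42, 42]
t=3: [37, 37, 37, 37, 37, 37]
t=4: [23, 23, 23, 23, 23, 23]
t=5: [102, 102, 102, 102, 102, 102]
t=6: [97, 97, 97, 97, 97, 97]
t=7: [82, 82, 82, 82, 82, 82]
t=8: [37, 37, 37, 37, 37, 37]

Answer: [97, 97, 97, 97, 97, 97]
Key observation: The state at step 3, [37, 37, 37, 37, 37, 37], reappears at step 8: the system is in a cycle of period 5 from step 3 on.  Therefore the state at step 461 equals the state at step 3 + ((461 - 3) mod 5) = 6, which is [97, 97, 97, 97, 97, 97].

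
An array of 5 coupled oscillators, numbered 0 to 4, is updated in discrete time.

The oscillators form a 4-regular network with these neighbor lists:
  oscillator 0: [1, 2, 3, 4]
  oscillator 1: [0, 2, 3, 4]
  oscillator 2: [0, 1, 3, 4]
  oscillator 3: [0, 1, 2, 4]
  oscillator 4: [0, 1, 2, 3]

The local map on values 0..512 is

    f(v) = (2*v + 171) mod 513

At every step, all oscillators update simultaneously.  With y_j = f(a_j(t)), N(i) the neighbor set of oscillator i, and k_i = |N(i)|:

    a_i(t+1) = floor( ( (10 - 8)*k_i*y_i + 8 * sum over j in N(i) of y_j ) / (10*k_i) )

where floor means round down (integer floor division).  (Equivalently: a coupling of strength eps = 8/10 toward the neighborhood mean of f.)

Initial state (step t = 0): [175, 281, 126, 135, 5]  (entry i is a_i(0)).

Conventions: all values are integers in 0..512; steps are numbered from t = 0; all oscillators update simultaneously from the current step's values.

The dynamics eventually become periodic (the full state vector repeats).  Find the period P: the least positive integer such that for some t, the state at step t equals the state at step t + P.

Simulating step by step:
t=0: [175, 281, 126, 135, 5]
t=1: [254, 254, 254, 254, 254]
t=2: [166, 166, 166, 166, 166]
t=3: [503, 503, 503, 503, 503]
t=4: [151, 151, 151, 151, 151]
t=5: [473, 473, 473, 473, 473]
t=6: [91, 91, 91, 91, 91]
t=7: [353, 353, 353, 353, 353]
t=8: [364, 364, 364, 364, 364]
t=9: [386, 386, 386, 386, 386]
t=10: [430, 430, 430, 430, 430]
t=11: [5, 5, 5, 5, 5]
t=12: [181, 181, 181, 181, 181]
t=13: [20, 20, 20, 20, 20]
t=14: [211, 211, 211, 211, 211]
t=15: [80, 80, 80, 80, 80]
t=16: [331, 331, 331, 331, 331]
t=17: [320, 320, 320, 320, 320]
t=18: [298, 298, 298, 298, 298]
t=19: [254, 254, 254, 254, 254]

Answer: 18
Key observation: The state at step 1, [254, 254, 254, 254, 254], reappears at step 19 — and no state repeats earlier — so the cycle the system enters has period 18.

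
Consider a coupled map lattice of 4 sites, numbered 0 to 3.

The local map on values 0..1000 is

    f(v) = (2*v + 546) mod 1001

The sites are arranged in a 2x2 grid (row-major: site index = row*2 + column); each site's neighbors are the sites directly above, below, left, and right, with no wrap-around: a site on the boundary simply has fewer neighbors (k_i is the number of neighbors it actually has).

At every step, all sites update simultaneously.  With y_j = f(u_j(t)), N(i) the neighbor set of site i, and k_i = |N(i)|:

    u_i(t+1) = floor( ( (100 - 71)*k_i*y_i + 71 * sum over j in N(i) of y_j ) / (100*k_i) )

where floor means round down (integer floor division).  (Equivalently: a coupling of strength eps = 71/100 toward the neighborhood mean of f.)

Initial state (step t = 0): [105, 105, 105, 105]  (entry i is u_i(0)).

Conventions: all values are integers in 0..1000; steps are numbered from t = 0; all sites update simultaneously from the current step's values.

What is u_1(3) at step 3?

Answer: u_1(3) = 658

Derivation:
t=0: [105, 105, 105, 105]
t=1: [756, 756, 756, 756]
t=2: [56, 56, 56, 56]
t=3: [658, 658, 658, 658]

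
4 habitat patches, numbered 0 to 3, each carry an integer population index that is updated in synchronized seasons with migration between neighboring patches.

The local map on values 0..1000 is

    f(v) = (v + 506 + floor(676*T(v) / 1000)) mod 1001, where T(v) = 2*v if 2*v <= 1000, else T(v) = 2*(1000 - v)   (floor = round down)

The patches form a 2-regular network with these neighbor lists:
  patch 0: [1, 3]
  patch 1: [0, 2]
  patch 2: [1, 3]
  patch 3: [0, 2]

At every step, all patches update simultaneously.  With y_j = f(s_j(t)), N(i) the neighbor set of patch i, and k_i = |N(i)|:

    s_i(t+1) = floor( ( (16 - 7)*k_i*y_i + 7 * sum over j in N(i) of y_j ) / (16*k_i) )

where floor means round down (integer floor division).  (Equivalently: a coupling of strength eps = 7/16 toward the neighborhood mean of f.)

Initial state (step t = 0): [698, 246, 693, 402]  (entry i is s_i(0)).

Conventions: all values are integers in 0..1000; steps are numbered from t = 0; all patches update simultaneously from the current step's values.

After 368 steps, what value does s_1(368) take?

Answer: s_1(368) = 634
Key observation: The state at step 7, [633, 633, 633, 633], reappears at step 9: the system is in a cycle of period 2 from step 7 on.  Therefore the state at step 368 equals the state at step 7 + ((368 - 7) mod 2) = 8, which is [634, 634, 634, 634].

Derivation:
t=0: [698, 246, 693, 402]
t=1: [460, 314, 461, 520]
t=2: [530, 393, 531, 635]
t=3: [609, 534, 609, 649]
t=4: [644, 657, 644, 634]
t=5: [629, 627, 629, 631]
t=6: [635, 635, 635, 634]
t=7: [633, 633, 633, 633]
t=8: [634, 634, 634, 634]
t=9: [633, 633, 633, 633]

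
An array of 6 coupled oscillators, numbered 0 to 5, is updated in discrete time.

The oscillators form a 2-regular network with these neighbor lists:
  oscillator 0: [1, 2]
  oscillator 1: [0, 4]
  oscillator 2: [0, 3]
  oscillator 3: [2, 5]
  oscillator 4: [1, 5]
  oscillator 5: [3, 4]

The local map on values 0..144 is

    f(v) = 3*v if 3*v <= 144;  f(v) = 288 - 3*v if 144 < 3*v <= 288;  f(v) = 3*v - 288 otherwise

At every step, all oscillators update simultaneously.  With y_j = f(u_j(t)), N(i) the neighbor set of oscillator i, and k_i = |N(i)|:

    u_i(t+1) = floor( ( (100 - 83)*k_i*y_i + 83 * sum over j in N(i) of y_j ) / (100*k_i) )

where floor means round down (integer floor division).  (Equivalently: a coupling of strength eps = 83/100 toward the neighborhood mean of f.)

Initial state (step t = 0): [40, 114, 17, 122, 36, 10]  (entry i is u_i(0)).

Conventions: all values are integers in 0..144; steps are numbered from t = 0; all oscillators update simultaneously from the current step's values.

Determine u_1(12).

Answer: u_1(12) = 25

Derivation:
t=0: [40, 114, 17, 122, 36, 10]
t=1: [63, 103, 90, 46, 53, 82]
t=2: [33, 98, 101, 48, 48, 117]
t=3: [25, 101, 103, 56, 53, 130]
t=4: [27, 87, 84, 71, 70, 120]
t=5: [39, 70, 70, 57, 54, 75]
t=6: [84, 114, 110, 78, 79, 111]
t=7: [45, 45, 44, 45, 49, 51]
t=8: [133, 137, 134, 133, 136, 137]
t=9: [117, 116, 111, 117, 122, 116]
t=10: [54, 68, 59, 54, 63, 68]
t=11: [102, 107, 123, 102, 86, 107]
t=12: [50, 25, 28, 50, 32, 25]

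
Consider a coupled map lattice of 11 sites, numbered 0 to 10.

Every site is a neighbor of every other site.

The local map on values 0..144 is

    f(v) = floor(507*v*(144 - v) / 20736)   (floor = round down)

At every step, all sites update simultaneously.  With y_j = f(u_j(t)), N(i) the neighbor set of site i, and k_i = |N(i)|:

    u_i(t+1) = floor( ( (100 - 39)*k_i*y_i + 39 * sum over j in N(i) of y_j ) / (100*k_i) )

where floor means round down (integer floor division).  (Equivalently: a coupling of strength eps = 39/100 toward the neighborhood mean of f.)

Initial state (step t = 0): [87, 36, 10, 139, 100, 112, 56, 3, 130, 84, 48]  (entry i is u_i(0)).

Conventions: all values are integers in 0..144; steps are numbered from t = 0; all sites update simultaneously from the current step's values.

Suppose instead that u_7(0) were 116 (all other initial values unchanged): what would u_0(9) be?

Simulating step by step:
t=0: [87, 36, 10, 139, 100, 112, 56, 116, 130, 84, 48]
t=1: [105, 90, 54, 45, 97, 86, 105, 81, 61, 106, 100]
t=2: [104, 115, 115, 109, 111, 116, 104, 118, 118, 103, 108]
t=3: [95, 84, 84, 91, 88, 83, 95, 80, 80, 96, 92]
t=4: [115, 121, 121, 117, 119, 121, 115, 122, 122, 115, 117]
t=5: [77, 70, 70, 75, 72, 70, 77, 68, 68, 77, 75]
t=6: [126, 126, 126, 126, 126, 126, 126, 126, 126, 126, 126]
t=7: [55, 55, 55, 55, 55, 55, 55, 55, 55, 55, 55]
t=8: [119, 119, 119, 119, 119, 119, 119, 119, 119, 119, 119]
t=9: [72, 72, 72, 72, 72, 72, 72, 72, 72, 72, 72]

Answer: u_0(9) = 72
Key observation: This trace re-runs the system from the modified initial state.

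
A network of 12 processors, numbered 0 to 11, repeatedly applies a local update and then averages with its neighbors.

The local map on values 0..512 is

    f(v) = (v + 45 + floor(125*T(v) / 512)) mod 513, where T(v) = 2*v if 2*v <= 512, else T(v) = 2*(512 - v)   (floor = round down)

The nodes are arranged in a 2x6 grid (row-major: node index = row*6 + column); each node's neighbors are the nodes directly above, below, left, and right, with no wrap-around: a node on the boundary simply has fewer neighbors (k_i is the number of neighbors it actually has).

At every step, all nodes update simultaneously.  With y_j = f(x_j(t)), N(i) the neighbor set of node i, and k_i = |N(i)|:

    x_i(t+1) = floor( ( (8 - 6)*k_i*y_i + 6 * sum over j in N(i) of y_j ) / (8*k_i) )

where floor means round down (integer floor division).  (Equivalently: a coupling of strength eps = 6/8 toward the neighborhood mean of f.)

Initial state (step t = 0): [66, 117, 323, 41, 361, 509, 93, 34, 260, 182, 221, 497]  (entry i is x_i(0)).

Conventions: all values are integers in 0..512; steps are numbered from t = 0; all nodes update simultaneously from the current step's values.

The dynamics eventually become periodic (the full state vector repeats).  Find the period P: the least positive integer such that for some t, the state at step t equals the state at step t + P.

Simulating step by step:
t=0: [66, 117, 323, 41, 361, 509, 93, 34, 260, 182, 221, 497]
t=1: [186, 229, 303, 340, 250, 203, 135, 231, 324, 305, 300, 164]
t=2: [316, 386, 440, 446, 420, 351, 327, 369, 437, 456, 401, 370]
t=3: [471, 359, 128, 135, 373, 490, 467, 360, 127, 132, 377, 486]
t=4: [192, 303, 298, 301, 312, 201, 193, 302, 297, 301, 310, 202]
t=5: [375, 419, 448, 449, 425, 385, 375, 419, 447, 449, 425, 385]
t=6: [494, 378, 135, 136, 381, 499, 494, 378, 135, 136, 381, 499]
t=7: [204, 313, 306, 307, 315, 206, 204, 313, 306, 307, 315, 206]
t=8: [388, 427, 452, 452, 428, 390, 388, 427, 452, 452, 428, 390]
t=9: [308, 126, 9, 10, 127, 309, 308, 126, 9, 10, 127, 309]
t=10: [369, 243, 101, 102, 245, 370, 369, 243, 101, 102, 245, 370]
t=11: [454, 372, 248, 249, 374, 455, 454, 372, 248, 249, 374, 455]
t=12: [190, 349, 432, 432, 350, 191, 190, 349, 432, 432, 350, 191]
t=13: [381, 319, 120, 120, 320, 383, 381, 319, 120, 120, 320, 383]
t=14: [477, 407, 281, 281, 407, 478, 477, 407, 281, 281, 407, 478]
t=15: [204, 367, 454, 454, 367, 204, 204, 367, 454, 454, 367, 204]
t=16: [398, 331, 131, 131, 331, 398, 398, 331, 131, 131, 331, 398]
t=17: [485, 416, 295, 295, 416, 485, 485, 416, 295, 295, 416, 485]
t=18: [208, 372, 460, 460, 372, 208, 208, 372, 460, 460, 372, 208]
t=19: [403, 335, 134, 134, 335, 403, 403, 335, 134, 134, 335, 403]
t=20: [487, 419, 299, 299, 419, 487, 487, 419, 299, 299, 419, 487]
t=21: [210, 374, 463, 463, 374, 210, 210, 374, 463, 463, 374, 210]
t=22: [405, 336, 135, 135, 336, 405, 405, 336, 135, 135, 336, 405]
t=23: [488, 419, 300, 300, 419, 488, 488, 419, 300, 300, 419, 488]
t=24: [210, 374, 463, 463, 374, 210, 210, 374, 463, 463, 374, 210]

Answer: 3
Key observation: The state at step 21, [210, 374, 463, 463, 374, 210, 210, 374, 463, 463, 374, 210], reappears at step 24 — and no state repeats earlier — so the cycle the system enters has period 3.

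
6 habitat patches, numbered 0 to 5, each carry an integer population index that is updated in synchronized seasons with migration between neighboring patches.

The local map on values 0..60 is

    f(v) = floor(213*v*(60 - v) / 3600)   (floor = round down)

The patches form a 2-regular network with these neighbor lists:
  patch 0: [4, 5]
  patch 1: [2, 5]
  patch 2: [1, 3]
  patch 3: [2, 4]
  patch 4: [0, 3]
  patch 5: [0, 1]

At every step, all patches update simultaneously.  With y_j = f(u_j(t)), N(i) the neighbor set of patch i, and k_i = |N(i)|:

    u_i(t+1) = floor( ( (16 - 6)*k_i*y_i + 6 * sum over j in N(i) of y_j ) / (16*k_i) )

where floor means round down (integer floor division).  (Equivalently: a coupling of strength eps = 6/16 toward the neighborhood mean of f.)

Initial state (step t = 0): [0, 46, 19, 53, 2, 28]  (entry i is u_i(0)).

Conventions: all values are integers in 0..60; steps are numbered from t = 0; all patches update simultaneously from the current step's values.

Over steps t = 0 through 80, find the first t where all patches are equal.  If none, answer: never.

Simulating step by step:
t=0: [0, 46, 19, 53, 2, 28]  (not all equal)
t=1: [11, 42, 39, 22, 7, 40]  (not all equal)
t=2: [32, 45, 47, 43, 28, 43]  (not all equal)
t=3: [51, 39, 37, 43, 51, 44]  (not all equal)
t=4: [29, 47, 48, 41, 30, 39]  (not all equal)
t=5: [52, 37, 36, 45, 51, 46]  (not all equal)
t=6: [27, 47, 48, 39, 28, 37]  (not all equal)
t=7: [51, 38, 37, 46, 51, 47]  (not all equal)
t=8: [28, 46, 47, 38, 29, 36]  (not all equal)
t=9: [52, 40, 38, 47, 52, 48]  (not all equal)
t=10: [25, 44, 46, 36, 26, 34]  (not all equal)
t=11: [51, 42, 41, 48, 51, 49]  (not all equal)
t=12: [27, 41, 43, 34, 28, 32]  (not all equal)
t=13: [52, 46, 45, 50, 52, 51]  (not all equal)
t=14: [24, 36, 36, 29, 24, 28]  (not all equal)
t=15: [51, 51, 51, 52, 51, 52]  (not all equal)
t=16: [26, 26, 26, 25, 26, 25]  (not all equal)
t=17: [51, 51, 51, 51, 51, 51]  (all equal)

Answer: 17
Key observation: Synchronization is absorbing here: once all patches are equal they stay equal, and step 17 is the first all-equal step.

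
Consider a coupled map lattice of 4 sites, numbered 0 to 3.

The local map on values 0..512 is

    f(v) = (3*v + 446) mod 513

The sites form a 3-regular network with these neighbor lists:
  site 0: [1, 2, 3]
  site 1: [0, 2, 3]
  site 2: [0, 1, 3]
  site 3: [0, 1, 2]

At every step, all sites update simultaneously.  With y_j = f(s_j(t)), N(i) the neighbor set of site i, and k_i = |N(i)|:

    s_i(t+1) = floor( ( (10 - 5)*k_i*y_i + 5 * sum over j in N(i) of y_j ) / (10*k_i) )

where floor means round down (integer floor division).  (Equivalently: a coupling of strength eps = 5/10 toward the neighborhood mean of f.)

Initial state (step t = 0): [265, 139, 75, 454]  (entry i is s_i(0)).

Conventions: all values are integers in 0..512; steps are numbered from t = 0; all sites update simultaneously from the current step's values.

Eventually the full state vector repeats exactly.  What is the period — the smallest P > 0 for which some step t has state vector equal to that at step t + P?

Simulating step by step:
t=0: [265, 139, 75, 454]
t=1: [237, 282, 218, 255]
t=2: [153, 198, 134, 171]
t=3: [328, 202, 309, 346]
t=4: [340, 214, 321, 358]
t=5: [376, 250, 357, 394]
t=6: [142, 187, 294, 160]
t=7: [381, 426, 362, 399]
t=8: [157, 202, 309, 175]
t=9: [340, 214, 321, 358]

Answer: 5
Key observation: The state at step 4, [340, 214, 321, 358], reappears at step 9 — and no state repeats earlier — so the cycle the system enters has period 5.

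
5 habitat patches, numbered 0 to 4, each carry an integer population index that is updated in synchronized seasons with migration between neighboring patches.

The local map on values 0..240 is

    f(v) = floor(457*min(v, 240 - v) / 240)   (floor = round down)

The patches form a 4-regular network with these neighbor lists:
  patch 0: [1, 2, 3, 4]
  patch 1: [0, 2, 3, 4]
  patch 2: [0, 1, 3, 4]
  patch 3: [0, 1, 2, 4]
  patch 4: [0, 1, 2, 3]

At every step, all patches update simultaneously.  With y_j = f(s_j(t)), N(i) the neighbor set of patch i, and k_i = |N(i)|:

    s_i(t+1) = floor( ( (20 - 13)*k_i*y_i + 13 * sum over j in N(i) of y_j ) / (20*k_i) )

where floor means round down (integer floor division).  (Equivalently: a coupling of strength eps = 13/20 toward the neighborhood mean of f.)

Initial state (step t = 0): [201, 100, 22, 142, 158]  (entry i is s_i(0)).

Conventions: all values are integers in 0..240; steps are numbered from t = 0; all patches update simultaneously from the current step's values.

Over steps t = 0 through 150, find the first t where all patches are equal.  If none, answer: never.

Answer: 17
Key observation: Synchronization is absorbing here: once all patches are equal they stay equal, and step 17 is the first all-equal step.

Derivation:
t=0: [201, 100, 22, 142, 158]  (not all equal)
t=1: [119, 140, 112, 140, 134]  (not all equal)
t=2: [208, 201, 205, 201, 203]  (not all equal)
t=3: [67, 69, 68, 69, 69]  (not all equal)
t=4: [129, 130, 129, 130, 130]  (not all equal)
t=5: [210, 209, 210, 209, 209]  (not all equal)
t=6: [57, 58, 57, 58, 58]  (not all equal)
t=7: [108, 109, 108, 109, 109]  (not all equal)
t=8: [205, 206, 205, 206, 206]  (not all equal)
t=9: [65, 64, 65, 64, 64]  (not all equal)
t=10: [122, 121, 122, 121, 121]  (not all equal)
t=11: [224, 225, 224, 225, 225]  (not all equal)
t=12: [29, 28, 29, 28, 28]  (not all equal)
t=13: [54, 53, 54, 53, 53]  (not all equal)
t=14: [101, 100, 101, 100, 100]  (not all equal)
t=15: [191, 190, 191, 190, 190]  (not all equal)
t=16: [93, 94, 93, 94, 94]  (not all equal)
t=17: [177, 177, 177, 177, 177]  (all equal)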